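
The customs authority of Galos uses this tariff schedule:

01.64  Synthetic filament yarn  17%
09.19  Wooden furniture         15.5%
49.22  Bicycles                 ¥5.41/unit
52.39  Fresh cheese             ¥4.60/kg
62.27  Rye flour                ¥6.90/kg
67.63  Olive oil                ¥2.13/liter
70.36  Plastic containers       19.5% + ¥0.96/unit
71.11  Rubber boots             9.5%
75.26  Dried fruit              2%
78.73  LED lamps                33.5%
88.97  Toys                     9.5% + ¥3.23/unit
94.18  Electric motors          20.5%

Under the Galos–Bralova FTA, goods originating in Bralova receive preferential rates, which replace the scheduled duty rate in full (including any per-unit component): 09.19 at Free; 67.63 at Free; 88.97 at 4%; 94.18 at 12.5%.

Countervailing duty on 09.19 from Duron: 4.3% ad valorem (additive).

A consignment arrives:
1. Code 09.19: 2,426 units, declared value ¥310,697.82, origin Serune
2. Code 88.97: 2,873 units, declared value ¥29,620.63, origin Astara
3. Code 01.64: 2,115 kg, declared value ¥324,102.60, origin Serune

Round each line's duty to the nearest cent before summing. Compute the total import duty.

¥115,349.35

Line 1 (09.19, Serune, 2,426 units, ¥310,697.82):
Base rate for 09.19 is 15.5%.
09.19 has an FTA preferential rate, but origin Serune is not Bralova; base rate stands.
The additional-duty order on 09.19 targets Duron, not Serune; it does not apply.
Duty = ¥310,697.82 × 15.5% = ¥48,158.16.
Line 2 (88.97, Astara, 2,873 units, ¥29,620.63):
Base rate for 88.97 is 9.5% + ¥3.23/unit.
88.97 has an FTA preferential rate, but origin Astara is not Bralova; base rate stands.
Duty = ¥29,620.63 × 9.5% + 2,873 × ¥3.23 = ¥12,093.75.
Line 3 (01.64, Serune, 2,115 kg, ¥324,102.60):
Base rate for 01.64 is 17%.
Duty = ¥324,102.60 × 17% = ¥55,097.44.
Total = ¥48,158.16 + ¥12,093.75 + ¥55,097.44 = ¥115,349.35.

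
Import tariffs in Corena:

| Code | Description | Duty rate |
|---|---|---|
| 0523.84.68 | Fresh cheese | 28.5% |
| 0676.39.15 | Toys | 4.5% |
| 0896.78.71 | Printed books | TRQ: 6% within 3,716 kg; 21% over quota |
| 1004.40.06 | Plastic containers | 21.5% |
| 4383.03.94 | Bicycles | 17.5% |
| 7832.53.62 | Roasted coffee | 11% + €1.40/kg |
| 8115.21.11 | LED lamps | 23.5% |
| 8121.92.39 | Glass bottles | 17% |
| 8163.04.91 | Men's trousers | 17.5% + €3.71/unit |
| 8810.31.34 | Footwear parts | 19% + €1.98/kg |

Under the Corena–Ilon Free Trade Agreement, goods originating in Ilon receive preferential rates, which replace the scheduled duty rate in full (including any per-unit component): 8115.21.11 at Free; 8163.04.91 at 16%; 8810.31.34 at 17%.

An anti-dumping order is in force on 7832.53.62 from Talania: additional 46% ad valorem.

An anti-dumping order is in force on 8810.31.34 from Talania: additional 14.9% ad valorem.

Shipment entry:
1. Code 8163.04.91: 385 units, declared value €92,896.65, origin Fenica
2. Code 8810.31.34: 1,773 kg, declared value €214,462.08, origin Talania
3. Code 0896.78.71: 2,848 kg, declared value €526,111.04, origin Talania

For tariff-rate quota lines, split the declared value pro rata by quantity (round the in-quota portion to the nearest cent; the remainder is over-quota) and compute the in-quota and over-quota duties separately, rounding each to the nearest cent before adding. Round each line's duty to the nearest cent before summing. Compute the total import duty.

Line 1 (8163.04.91, Fenica, 385 units, €92,896.65):
Base rate for 8163.04.91 is 17.5% + €3.71/unit.
8163.04.91 has an FTA preferential rate, but origin Fenica is not Ilon; base rate stands.
Duty = €92,896.65 × 17.5% + 385 × €3.71 = €17,685.26.
Line 2 (8810.31.34, Talania, 1,773 kg, €214,462.08):
Base rate for 8810.31.34 is 19% + €1.98/kg.
8810.31.34 has an FTA preferential rate, but origin Talania is not Ilon; base rate stands.
Additional duty on 8810.31.34 from Talania: +14.9%. Applied ad valorem rate: 19% + 14.9% = 33.9%.
Duty = €214,462.08 × 33.9% + 1,773 × €1.98 = €76,213.19.
Line 3 (0896.78.71, Talania, 2,848 kg, €526,111.04):
Code 0896.78.71 is under a tariff-rate quota (threshold 3,716 kg). Quantity 2,848 kg is within the quota, so the in-quota rate 6% applies to the full value.
Duty = €526,111.04 × 6% = €31,566.66.
Total = €17,685.26 + €76,213.19 + €31,566.66 = €125,465.11.

€125,465.11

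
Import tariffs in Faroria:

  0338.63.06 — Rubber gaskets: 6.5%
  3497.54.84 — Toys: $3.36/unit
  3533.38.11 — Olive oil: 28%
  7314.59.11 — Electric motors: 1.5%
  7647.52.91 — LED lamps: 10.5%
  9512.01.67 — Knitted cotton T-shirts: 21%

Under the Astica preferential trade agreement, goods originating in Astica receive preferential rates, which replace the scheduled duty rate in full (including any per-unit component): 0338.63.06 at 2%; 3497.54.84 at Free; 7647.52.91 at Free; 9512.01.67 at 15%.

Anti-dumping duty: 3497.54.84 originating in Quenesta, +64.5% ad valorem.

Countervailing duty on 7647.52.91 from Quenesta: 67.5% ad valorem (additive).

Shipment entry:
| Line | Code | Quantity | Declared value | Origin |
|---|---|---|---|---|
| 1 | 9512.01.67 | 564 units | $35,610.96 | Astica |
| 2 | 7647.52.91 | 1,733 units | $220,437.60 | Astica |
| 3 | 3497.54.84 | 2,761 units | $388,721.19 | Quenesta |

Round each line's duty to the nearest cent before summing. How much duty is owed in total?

Line 1 (9512.01.67, Astica, 564 units, $35,610.96):
Base rate for 9512.01.67 is 21%.
Origin Astica qualifies under the Faroria–Astica agreement and 9512.01.67 is covered: preferential rate 15% applies instead.
Duty = $35,610.96 × 15% = $5,341.64.
Line 2 (7647.52.91, Astica, 1,733 units, $220,437.60):
Base rate for 7647.52.91 is 10.5%.
Origin Astica qualifies under the Faroria–Astica agreement and 7647.52.91 is covered: preferential rate Free applies instead.
The additional-duty order on 7647.52.91 targets Quenesta, not Astica; it does not apply.
Duty = $220,437.60 × 0% = $0.00.
Line 3 (3497.54.84, Quenesta, 2,761 units, $388,721.19):
Base rate for 3497.54.84 is $3.36/unit.
3497.54.84 has an FTA preferential rate, but origin Quenesta is not Astica; base rate stands.
Additional duty on 3497.54.84 from Quenesta: +64.5% ad valorem. Applied ad valorem rate = 64.5%.
Duty = $388,721.19 × 64.5% + 2,761 × $3.36 = $260,002.13.
Total = $5,341.64 + $0.00 + $260,002.13 = $265,343.77.

$265,343.77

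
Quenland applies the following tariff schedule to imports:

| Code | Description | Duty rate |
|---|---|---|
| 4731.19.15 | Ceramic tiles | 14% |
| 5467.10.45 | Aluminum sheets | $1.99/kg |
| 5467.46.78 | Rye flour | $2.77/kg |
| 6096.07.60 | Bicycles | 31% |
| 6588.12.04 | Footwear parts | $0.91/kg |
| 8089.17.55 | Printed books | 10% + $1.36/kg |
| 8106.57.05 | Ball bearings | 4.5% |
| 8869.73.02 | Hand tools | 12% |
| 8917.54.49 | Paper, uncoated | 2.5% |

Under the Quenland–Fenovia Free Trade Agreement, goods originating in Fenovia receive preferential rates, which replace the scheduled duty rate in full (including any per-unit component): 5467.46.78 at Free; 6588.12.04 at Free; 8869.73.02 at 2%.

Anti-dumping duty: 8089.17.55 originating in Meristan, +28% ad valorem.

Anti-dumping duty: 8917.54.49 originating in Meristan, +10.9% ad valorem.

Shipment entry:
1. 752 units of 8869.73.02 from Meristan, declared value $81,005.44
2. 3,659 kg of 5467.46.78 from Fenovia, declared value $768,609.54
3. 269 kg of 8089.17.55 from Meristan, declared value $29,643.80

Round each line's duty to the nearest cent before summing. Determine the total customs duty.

$21,351.13

Line 1 (8869.73.02, Meristan, 752 units, $81,005.44):
Base rate for 8869.73.02 is 12%.
8869.73.02 has an FTA preferential rate, but origin Meristan is not Fenovia; base rate stands.
Duty = $81,005.44 × 12% = $9,720.65.
Line 2 (5467.46.78, Fenovia, 3,659 kg, $768,609.54):
Base rate for 5467.46.78 is $2.77/kg.
Origin Fenovia qualifies under the Quenland–Fenovia agreement and 5467.46.78 is covered: preferential rate Free applies instead.
Duty = $768,609.54 × 0% = $0.00.
Line 3 (8089.17.55, Meristan, 269 kg, $29,643.80):
Base rate for 8089.17.55 is 10% + $1.36/kg.
Additional duty on 8089.17.55 from Meristan: +28%. Applied ad valorem rate: 10% + 28% = 38%.
Duty = $29,643.80 × 38% + 269 × $1.36 = $11,630.48.
Total = $9,720.65 + $0.00 + $11,630.48 = $21,351.13.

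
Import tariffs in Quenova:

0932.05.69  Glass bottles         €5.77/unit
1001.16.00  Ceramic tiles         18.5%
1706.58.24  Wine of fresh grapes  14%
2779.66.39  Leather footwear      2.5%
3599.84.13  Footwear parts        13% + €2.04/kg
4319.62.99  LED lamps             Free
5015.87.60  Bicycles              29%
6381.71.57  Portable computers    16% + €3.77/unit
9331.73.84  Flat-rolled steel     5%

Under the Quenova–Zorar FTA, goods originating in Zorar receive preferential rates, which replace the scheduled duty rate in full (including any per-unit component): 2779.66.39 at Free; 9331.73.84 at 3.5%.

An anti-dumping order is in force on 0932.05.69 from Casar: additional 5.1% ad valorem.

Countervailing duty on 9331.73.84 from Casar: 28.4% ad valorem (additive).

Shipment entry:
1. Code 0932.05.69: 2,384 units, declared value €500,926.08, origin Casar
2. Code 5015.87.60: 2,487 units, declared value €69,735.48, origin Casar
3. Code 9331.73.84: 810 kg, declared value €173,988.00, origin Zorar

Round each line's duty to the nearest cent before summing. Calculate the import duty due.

€65,615.78

Line 1 (0932.05.69, Casar, 2,384 units, €500,926.08):
Base rate for 0932.05.69 is €5.77/unit.
Additional duty on 0932.05.69 from Casar: +5.1% ad valorem. Applied ad valorem rate = 5.1%.
Duty = €500,926.08 × 5.1% + 2,384 × €5.77 = €39,302.91.
Line 2 (5015.87.60, Casar, 2,487 units, €69,735.48):
Base rate for 5015.87.60 is 29%.
Duty = €69,735.48 × 29% = €20,223.29.
Line 3 (9331.73.84, Zorar, 810 kg, €173,988.00):
Base rate for 9331.73.84 is 5%.
Origin Zorar qualifies under the Quenova–Zorar agreement and 9331.73.84 is covered: preferential rate 3.5% applies instead.
The additional-duty order on 9331.73.84 targets Casar, not Zorar; it does not apply.
Duty = €173,988.00 × 3.5% = €6,089.58.
Total = €39,302.91 + €20,223.29 + €6,089.58 = €65,615.78.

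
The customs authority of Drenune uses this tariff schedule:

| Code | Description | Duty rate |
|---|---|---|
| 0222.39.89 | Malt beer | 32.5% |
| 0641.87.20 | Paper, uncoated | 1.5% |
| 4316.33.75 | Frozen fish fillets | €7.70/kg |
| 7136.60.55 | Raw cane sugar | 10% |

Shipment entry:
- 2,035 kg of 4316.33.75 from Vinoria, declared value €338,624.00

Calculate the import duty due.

Line 1 (4316.33.75, Vinoria, 2,035 kg, €338,624.00):
Base rate for 4316.33.75 is €7.70/kg.
Duty = 2,035 × €7.70 = €15,669.50.

€15,669.50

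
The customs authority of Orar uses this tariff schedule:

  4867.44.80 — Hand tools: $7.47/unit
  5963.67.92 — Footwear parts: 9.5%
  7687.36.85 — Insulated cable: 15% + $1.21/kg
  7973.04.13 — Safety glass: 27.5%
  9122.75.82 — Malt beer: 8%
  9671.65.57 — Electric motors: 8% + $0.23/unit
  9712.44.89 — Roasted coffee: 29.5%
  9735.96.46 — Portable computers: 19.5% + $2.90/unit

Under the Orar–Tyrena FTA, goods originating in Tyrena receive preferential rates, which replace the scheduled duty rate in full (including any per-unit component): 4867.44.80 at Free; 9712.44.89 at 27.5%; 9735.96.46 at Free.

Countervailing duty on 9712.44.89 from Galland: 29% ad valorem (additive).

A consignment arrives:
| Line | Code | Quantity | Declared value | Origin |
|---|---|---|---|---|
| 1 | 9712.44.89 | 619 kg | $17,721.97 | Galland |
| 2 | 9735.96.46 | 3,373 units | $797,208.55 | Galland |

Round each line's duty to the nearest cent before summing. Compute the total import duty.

$175,604.72

Line 1 (9712.44.89, Galland, 619 kg, $17,721.97):
Base rate for 9712.44.89 is 29.5%.
9712.44.89 has an FTA preferential rate, but origin Galland is not Tyrena; base rate stands.
Additional duty on 9712.44.89 from Galland: +29%. Applied ad valorem rate: 29.5% + 29% = 58.5%.
Duty = $17,721.97 × 58.5% = $10,367.35.
Line 2 (9735.96.46, Galland, 3,373 units, $797,208.55):
Base rate for 9735.96.46 is 19.5% + $2.90/unit.
9735.96.46 has an FTA preferential rate, but origin Galland is not Tyrena; base rate stands.
Duty = $797,208.55 × 19.5% + 3,373 × $2.90 = $165,237.37.
Total = $10,367.35 + $165,237.37 = $175,604.72.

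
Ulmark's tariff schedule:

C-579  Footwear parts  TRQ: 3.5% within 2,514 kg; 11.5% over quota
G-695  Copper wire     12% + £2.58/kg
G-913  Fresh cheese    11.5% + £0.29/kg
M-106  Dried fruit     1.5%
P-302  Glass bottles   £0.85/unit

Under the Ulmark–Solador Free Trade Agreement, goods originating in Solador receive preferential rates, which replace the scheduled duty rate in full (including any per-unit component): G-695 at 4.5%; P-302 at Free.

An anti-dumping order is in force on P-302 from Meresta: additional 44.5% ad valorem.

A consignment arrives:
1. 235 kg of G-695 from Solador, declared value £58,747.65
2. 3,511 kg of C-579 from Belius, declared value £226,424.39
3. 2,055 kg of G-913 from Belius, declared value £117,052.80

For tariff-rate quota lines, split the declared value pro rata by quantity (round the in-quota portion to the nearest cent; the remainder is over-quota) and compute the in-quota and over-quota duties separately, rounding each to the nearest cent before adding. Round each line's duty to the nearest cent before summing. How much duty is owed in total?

Line 1 (G-695, Solador, 235 kg, £58,747.65):
Base rate for G-695 is 12% + £2.58/kg.
Origin Solador qualifies under the Ulmark–Solador agreement and G-695 is covered: preferential rate 4.5% applies instead.
Duty = £58,747.65 × 4.5% = £2,643.64.
Line 2 (C-579, Belius, 3,511 kg, £226,424.39):
Code C-579 is under a tariff-rate quota (threshold 2,514 kg). In-quota: 2,514 kg at 3.5%; over-quota: 997 kg at 11.5%.
Pro-rata value split: in-quota = £226,424.39 × 2,514/3,511 = £162,127.86; over-quota = £226,424.39 − £162,127.86 = £64,296.53.
In-quota duty = £162,127.86 × 3.5% = £5,674.48. Over-quota duty = £64,296.53 × 11.5% = £7,394.10.
Line duty = £5,674.48 + £7,394.10 = £13,068.58.
Line 3 (G-913, Belius, 2,055 kg, £117,052.80):
Base rate for G-913 is 11.5% + £0.29/kg.
Duty = £117,052.80 × 11.5% + 2,055 × £0.29 = £14,057.02.
Total = £2,643.64 + £13,068.58 + £14,057.02 = £29,769.24.

£29,769.24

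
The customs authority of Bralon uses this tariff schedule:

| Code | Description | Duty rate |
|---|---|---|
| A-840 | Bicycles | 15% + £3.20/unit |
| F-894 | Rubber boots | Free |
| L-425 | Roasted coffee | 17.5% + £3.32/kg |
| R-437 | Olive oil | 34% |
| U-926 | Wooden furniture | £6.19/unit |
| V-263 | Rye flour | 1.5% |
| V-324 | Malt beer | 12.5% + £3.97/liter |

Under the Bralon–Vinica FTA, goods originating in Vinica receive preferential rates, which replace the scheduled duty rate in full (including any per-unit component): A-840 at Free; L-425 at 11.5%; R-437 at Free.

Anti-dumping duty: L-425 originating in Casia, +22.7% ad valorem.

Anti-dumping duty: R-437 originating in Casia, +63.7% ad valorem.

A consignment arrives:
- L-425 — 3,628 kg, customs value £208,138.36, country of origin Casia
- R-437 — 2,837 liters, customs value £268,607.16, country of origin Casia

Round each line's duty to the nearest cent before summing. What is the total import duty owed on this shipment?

£358,145.78

Line 1 (L-425, Casia, 3,628 kg, £208,138.36):
Base rate for L-425 is 17.5% + £3.32/kg.
L-425 has an FTA preferential rate, but origin Casia is not Vinica; base rate stands.
Additional duty on L-425 from Casia: +22.7%. Applied ad valorem rate: 17.5% + 22.7% = 40.2%.
Duty = £208,138.36 × 40.2% + 3,628 × £3.32 = £95,716.58.
Line 2 (R-437, Casia, 2,837 liters, £268,607.16):
Base rate for R-437 is 34%.
R-437 has an FTA preferential rate, but origin Casia is not Vinica; base rate stands.
Additional duty on R-437 from Casia: +63.7%. Applied ad valorem rate: 34% + 63.7% = 97.7%.
Duty = £268,607.16 × 97.7% = £262,429.20.
Total = £95,716.58 + £262,429.20 = £358,145.78.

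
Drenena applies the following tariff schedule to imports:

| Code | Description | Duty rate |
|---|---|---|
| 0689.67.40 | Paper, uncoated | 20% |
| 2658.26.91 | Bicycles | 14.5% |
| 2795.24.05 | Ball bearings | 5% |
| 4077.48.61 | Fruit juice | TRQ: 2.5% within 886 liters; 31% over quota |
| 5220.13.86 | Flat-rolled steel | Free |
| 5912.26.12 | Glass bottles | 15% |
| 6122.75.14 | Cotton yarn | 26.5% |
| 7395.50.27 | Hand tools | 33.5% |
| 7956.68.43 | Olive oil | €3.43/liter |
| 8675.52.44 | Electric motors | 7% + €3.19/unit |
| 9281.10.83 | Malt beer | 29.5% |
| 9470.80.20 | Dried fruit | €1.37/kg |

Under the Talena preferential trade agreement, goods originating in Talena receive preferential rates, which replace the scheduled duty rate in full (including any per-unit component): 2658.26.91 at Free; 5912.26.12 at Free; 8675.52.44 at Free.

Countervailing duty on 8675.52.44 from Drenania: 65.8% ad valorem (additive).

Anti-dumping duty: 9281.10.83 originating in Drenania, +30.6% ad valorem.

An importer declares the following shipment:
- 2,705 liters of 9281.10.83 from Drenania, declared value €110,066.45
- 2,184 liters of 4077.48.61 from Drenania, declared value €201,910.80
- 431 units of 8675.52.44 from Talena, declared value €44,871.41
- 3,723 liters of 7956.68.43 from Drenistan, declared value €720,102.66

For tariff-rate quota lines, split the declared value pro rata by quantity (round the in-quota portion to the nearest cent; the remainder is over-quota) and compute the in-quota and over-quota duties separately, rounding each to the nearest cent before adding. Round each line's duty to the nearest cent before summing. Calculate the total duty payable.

€118,167.63

Line 1 (9281.10.83, Drenania, 2,705 liters, €110,066.45):
Base rate for 9281.10.83 is 29.5%.
Additional duty on 9281.10.83 from Drenania: +30.6%. Applied ad valorem rate: 29.5% + 30.6% = 60.1%.
Duty = €110,066.45 × 60.1% = €66,149.94.
Line 2 (4077.48.61, Drenania, 2,184 liters, €201,910.80):
Code 4077.48.61 is under a tariff-rate quota (threshold 886 liters). In-quota: 886 liters at 2.5%; over-quota: 1,298 liters at 31%.
Pro-rata value split: in-quota = €201,910.80 × 886/2,184 = €81,910.70; over-quota = €201,910.80 − €81,910.70 = €120,000.10.
In-quota duty = €81,910.70 × 2.5% = €2,047.77. Over-quota duty = €120,000.10 × 31% = €37,200.03.
Line duty = €2,047.77 + €37,200.03 = €39,247.80.
Line 3 (8675.52.44, Talena, 431 units, €44,871.41):
Base rate for 8675.52.44 is 7% + €3.19/unit.
Origin Talena qualifies under the Drenena–Talena agreement and 8675.52.44 is covered: preferential rate Free applies instead.
The additional-duty order on 8675.52.44 targets Drenania, not Talena; it does not apply.
Duty = €44,871.41 × 0% = €0.00.
Line 4 (7956.68.43, Drenistan, 3,723 liters, €720,102.66):
Base rate for 7956.68.43 is €3.43/liter.
Duty = 3,723 × €3.43 = €12,769.89.
Total = €66,149.94 + €39,247.80 + €0.00 + €12,769.89 = €118,167.63.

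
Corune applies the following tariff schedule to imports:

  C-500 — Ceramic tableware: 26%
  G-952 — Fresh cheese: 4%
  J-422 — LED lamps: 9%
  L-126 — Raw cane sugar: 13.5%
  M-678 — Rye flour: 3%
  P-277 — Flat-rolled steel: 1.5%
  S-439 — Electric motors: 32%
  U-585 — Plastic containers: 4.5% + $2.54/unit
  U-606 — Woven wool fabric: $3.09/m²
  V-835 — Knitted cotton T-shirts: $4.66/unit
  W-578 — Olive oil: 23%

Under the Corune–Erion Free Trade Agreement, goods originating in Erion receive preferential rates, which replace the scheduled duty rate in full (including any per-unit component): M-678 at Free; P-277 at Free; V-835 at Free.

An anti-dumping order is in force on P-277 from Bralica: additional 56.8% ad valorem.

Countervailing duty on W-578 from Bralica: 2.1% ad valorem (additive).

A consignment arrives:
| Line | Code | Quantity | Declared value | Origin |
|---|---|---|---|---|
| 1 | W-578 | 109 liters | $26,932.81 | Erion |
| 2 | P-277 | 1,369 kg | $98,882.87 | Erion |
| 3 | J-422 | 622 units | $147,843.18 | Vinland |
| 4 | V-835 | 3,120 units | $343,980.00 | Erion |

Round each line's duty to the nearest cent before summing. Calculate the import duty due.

$19,500.44

Line 1 (W-578, Erion, 109 liters, $26,932.81):
Base rate for W-578 is 23%.
Origin Erion is the FTA partner but W-578 is not on the preference list; base rate stands.
The additional-duty order on W-578 targets Bralica, not Erion; it does not apply.
Duty = $26,932.81 × 23% = $6,194.55.
Line 2 (P-277, Erion, 1,369 kg, $98,882.87):
Base rate for P-277 is 1.5%.
Origin Erion qualifies under the Corune–Erion agreement and P-277 is covered: preferential rate Free applies instead.
The additional-duty order on P-277 targets Bralica, not Erion; it does not apply.
Duty = $98,882.87 × 0% = $0.00.
Line 3 (J-422, Vinland, 622 units, $147,843.18):
Base rate for J-422 is 9%.
Duty = $147,843.18 × 9% = $13,305.89.
Line 4 (V-835, Erion, 3,120 units, $343,980.00):
Base rate for V-835 is $4.66/unit.
Origin Erion qualifies under the Corune–Erion agreement and V-835 is covered: preferential rate Free applies instead.
Duty = $343,980.00 × 0% = $0.00.
Total = $6,194.55 + $0.00 + $13,305.89 + $0.00 = $19,500.44.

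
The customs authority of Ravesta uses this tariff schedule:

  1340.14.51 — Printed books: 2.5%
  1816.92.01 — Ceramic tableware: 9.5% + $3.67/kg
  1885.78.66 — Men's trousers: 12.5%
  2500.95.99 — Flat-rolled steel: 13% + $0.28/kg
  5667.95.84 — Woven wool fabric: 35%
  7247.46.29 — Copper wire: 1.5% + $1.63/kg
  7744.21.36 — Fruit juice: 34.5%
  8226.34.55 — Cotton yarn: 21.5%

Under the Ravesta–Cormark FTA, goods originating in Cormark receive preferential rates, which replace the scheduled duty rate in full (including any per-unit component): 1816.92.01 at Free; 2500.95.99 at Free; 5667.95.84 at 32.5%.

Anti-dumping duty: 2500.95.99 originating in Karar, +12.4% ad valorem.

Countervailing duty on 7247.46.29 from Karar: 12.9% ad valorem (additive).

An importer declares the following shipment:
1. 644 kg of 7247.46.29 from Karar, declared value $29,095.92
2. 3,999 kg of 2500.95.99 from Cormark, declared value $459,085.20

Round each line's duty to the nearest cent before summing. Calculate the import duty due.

Line 1 (7247.46.29, Karar, 644 kg, $29,095.92):
Base rate for 7247.46.29 is 1.5% + $1.63/kg.
Additional duty on 7247.46.29 from Karar: +12.9%. Applied ad valorem rate: 1.5% + 12.9% = 14.4%.
Duty = $29,095.92 × 14.4% + 644 × $1.63 = $5,239.53.
Line 2 (2500.95.99, Cormark, 3,999 kg, $459,085.20):
Base rate for 2500.95.99 is 13% + $0.28/kg.
Origin Cormark qualifies under the Ravesta–Cormark agreement and 2500.95.99 is covered: preferential rate Free applies instead.
The additional-duty order on 2500.95.99 targets Karar, not Cormark; it does not apply.
Duty = $459,085.20 × 0% = $0.00.
Total = $5,239.53 + $0.00 = $5,239.53.

$5,239.53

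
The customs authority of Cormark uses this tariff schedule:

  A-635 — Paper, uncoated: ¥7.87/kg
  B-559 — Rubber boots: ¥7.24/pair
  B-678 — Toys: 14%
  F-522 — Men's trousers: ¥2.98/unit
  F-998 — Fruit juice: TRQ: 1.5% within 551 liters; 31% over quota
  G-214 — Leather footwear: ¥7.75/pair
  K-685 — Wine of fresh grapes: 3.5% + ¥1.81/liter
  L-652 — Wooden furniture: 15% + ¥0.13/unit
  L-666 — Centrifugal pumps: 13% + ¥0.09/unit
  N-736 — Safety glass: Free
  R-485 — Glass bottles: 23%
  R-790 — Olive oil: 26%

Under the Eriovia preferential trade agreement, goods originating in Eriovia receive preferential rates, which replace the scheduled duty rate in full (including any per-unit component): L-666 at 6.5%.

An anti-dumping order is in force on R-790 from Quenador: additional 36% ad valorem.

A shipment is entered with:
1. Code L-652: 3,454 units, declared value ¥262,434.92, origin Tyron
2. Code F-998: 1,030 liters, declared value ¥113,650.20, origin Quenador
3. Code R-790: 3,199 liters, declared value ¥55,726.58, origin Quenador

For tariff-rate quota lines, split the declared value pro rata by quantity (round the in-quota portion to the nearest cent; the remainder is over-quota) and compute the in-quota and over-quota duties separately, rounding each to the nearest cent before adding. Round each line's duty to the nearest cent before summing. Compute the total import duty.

Line 1 (L-652, Tyron, 3,454 units, ¥262,434.92):
Base rate for L-652 is 15% + ¥0.13/unit.
Duty = ¥262,434.92 × 15% + 3,454 × ¥0.13 = ¥39,814.26.
Line 2 (F-998, Quenador, 1,030 liters, ¥113,650.20):
Code F-998 is under a tariff-rate quota (threshold 551 liters). In-quota: 551 liters at 1.5%; over-quota: 479 liters at 31%.
Pro-rata value split: in-quota = ¥113,650.20 × 551/1,030 = ¥60,797.34; over-quota = ¥113,650.20 − ¥60,797.34 = ¥52,852.86.
In-quota duty = ¥60,797.34 × 1.5% = ¥911.96. Over-quota duty = ¥52,852.86 × 31% = ¥16,384.39.
Line duty = ¥911.96 + ¥16,384.39 = ¥17,296.35.
Line 3 (R-790, Quenador, 3,199 liters, ¥55,726.58):
Base rate for R-790 is 26%.
Additional duty on R-790 from Quenador: +36%. Applied ad valorem rate: 26% + 36% = 62%.
Duty = ¥55,726.58 × 62% = ¥34,550.48.
Total = ¥39,814.26 + ¥17,296.35 + ¥34,550.48 = ¥91,661.09.

¥91,661.09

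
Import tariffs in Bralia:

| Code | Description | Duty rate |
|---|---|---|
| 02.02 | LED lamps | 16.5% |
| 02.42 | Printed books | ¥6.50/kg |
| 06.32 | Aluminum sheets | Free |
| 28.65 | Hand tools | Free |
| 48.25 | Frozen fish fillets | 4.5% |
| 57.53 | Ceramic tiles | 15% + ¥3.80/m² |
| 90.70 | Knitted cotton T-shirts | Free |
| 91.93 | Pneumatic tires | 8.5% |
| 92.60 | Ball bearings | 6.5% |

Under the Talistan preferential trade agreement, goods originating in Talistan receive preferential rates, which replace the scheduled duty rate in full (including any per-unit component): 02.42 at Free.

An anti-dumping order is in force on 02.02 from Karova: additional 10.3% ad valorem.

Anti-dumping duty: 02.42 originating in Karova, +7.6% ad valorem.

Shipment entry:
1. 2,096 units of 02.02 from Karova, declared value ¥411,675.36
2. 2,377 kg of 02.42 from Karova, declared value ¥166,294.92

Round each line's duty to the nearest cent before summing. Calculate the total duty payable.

¥138,417.91

Line 1 (02.02, Karova, 2,096 units, ¥411,675.36):
Base rate for 02.02 is 16.5%.
Additional duty on 02.02 from Karova: +10.3%. Applied ad valorem rate: 16.5% + 10.3% = 26.8%.
Duty = ¥411,675.36 × 26.8% = ¥110,329.00.
Line 2 (02.42, Karova, 2,377 kg, ¥166,294.92):
Base rate for 02.42 is ¥6.50/kg.
02.42 has an FTA preferential rate, but origin Karova is not Talistan; base rate stands.
Additional duty on 02.42 from Karova: +7.6% ad valorem. Applied ad valorem rate = 7.6%.
Duty = ¥166,294.92 × 7.6% + 2,377 × ¥6.50 = ¥28,088.91.
Total = ¥110,329.00 + ¥28,088.91 = ¥138,417.91.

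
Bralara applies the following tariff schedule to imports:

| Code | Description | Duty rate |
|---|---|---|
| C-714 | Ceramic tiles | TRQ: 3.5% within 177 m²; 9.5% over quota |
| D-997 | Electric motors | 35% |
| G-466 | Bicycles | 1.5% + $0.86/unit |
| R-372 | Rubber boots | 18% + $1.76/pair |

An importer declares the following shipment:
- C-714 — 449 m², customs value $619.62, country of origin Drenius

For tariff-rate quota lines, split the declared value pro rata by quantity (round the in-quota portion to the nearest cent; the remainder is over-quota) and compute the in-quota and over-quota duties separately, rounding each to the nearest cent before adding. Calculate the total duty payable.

Line 1 (C-714, Drenius, 449 m², $619.62):
Code C-714 is under a tariff-rate quota (threshold 177 m²). In-quota: 177 m² at 3.5%; over-quota: 272 m² at 9.5%.
Pro-rata value split: in-quota = $619.62 × 177/449 = $244.26; over-quota = $619.62 − $244.26 = $375.36.
In-quota duty = $244.26 × 3.5% = $8.55. Over-quota duty = $375.36 × 9.5% = $35.66.
Line duty = $8.55 + $35.66 = $44.21.

$44.21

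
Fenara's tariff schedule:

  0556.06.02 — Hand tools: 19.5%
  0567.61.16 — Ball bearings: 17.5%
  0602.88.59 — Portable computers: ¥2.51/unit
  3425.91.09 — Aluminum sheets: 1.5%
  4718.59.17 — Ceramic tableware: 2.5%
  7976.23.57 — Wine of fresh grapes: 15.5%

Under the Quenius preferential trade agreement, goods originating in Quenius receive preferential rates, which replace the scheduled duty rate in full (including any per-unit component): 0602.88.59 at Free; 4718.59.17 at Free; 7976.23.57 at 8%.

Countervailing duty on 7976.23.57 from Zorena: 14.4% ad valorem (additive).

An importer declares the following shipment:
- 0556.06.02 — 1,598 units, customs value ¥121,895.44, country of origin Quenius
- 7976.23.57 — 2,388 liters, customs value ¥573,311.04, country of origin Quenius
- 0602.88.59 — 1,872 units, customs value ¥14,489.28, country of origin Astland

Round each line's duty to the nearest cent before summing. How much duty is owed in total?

Line 1 (0556.06.02, Quenius, 1,598 units, ¥121,895.44):
Base rate for 0556.06.02 is 19.5%.
Origin Quenius is the FTA partner but 0556.06.02 is not on the preference list; base rate stands.
Duty = ¥121,895.44 × 19.5% = ¥23,769.61.
Line 2 (7976.23.57, Quenius, 2,388 liters, ¥573,311.04):
Base rate for 7976.23.57 is 15.5%.
Origin Quenius qualifies under the Fenara–Quenius agreement and 7976.23.57 is covered: preferential rate 8% applies instead.
The additional-duty order on 7976.23.57 targets Zorena, not Quenius; it does not apply.
Duty = ¥573,311.04 × 8% = ¥45,864.88.
Line 3 (0602.88.59, Astland, 1,872 units, ¥14,489.28):
Base rate for 0602.88.59 is ¥2.51/unit.
0602.88.59 has an FTA preferential rate, but origin Astland is not Quenius; base rate stands.
Duty = 1,872 × ¥2.51 = ¥4,698.72.
Total = ¥23,769.61 + ¥45,864.88 + ¥4,698.72 = ¥74,333.21.

¥74,333.21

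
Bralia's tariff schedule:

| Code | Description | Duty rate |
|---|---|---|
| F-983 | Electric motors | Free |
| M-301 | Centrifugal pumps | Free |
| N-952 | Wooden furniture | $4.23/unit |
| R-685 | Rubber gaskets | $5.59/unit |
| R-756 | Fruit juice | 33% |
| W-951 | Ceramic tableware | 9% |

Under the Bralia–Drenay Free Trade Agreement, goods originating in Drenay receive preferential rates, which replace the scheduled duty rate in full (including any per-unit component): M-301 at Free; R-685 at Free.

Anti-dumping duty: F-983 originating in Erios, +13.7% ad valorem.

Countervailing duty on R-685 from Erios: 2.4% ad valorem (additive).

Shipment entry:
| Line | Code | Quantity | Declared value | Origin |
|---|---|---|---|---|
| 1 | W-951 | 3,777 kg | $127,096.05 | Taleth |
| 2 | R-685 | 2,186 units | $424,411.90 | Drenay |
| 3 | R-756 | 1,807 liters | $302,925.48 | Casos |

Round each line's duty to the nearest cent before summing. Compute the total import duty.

$111,404.05

Line 1 (W-951, Taleth, 3,777 kg, $127,096.05):
Base rate for W-951 is 9%.
Duty = $127,096.05 × 9% = $11,438.64.
Line 2 (R-685, Drenay, 2,186 units, $424,411.90):
Base rate for R-685 is $5.59/unit.
Origin Drenay qualifies under the Bralia–Drenay agreement and R-685 is covered: preferential rate Free applies instead.
The additional-duty order on R-685 targets Erios, not Drenay; it does not apply.
Duty = $424,411.90 × 0% = $0.00.
Line 3 (R-756, Casos, 1,807 liters, $302,925.48):
Base rate for R-756 is 33%.
Duty = $302,925.48 × 33% = $99,965.41.
Total = $11,438.64 + $0.00 + $99,965.41 = $111,404.05.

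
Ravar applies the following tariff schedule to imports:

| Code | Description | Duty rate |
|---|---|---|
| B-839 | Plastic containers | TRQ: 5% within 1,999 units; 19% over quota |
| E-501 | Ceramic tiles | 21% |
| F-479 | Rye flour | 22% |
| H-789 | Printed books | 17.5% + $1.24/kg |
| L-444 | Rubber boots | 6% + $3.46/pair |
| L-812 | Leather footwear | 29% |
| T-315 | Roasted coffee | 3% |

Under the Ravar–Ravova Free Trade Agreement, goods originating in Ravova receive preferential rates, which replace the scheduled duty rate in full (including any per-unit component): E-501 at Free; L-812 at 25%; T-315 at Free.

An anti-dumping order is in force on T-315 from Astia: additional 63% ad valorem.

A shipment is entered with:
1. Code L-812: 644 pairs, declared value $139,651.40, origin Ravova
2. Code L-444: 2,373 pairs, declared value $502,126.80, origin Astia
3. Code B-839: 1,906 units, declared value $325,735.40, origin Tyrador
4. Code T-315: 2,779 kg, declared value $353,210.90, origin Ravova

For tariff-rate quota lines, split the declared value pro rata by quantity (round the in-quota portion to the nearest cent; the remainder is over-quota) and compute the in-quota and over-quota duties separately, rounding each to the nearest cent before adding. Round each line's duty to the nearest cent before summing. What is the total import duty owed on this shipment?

$89,537.81

Line 1 (L-812, Ravova, 644 pairs, $139,651.40):
Base rate for L-812 is 29%.
Origin Ravova qualifies under the Ravar–Ravova agreement and L-812 is covered: preferential rate 25% applies instead.
Duty = $139,651.40 × 25% = $34,912.85.
Line 2 (L-444, Astia, 2,373 pairs, $502,126.80):
Base rate for L-444 is 6% + $3.46/pair.
Duty = $502,126.80 × 6% + 2,373 × $3.46 = $38,338.19.
Line 3 (B-839, Tyrador, 1,906 units, $325,735.40):
Code B-839 is under a tariff-rate quota (threshold 1,999 units). Quantity 1,906 units is within the quota, so the in-quota rate 5% applies to the full value.
Duty = $325,735.40 × 5% = $16,286.77.
Line 4 (T-315, Ravova, 2,779 kg, $353,210.90):
Base rate for T-315 is 3%.
Origin Ravova qualifies under the Ravar–Ravova agreement and T-315 is covered: preferential rate Free applies instead.
The additional-duty order on T-315 targets Astia, not Ravova; it does not apply.
Duty = $353,210.90 × 0% = $0.00.
Total = $34,912.85 + $38,338.19 + $16,286.77 + $0.00 = $89,537.81.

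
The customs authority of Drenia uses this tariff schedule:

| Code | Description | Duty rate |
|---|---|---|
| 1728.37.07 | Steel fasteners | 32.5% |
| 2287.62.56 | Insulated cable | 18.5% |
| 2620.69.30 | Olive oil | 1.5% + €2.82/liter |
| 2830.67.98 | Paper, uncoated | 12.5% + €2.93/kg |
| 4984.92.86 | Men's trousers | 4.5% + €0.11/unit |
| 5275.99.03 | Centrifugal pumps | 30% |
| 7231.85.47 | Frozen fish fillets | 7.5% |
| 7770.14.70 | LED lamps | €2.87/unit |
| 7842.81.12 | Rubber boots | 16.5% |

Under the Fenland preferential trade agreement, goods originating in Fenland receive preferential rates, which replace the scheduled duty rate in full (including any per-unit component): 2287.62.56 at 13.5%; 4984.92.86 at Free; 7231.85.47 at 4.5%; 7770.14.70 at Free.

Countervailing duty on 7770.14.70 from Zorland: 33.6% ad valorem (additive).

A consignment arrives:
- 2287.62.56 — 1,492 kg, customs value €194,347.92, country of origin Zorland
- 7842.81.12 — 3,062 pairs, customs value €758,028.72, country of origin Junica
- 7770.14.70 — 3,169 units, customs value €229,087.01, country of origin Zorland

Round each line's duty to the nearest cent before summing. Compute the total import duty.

€247,097.38

Line 1 (2287.62.56, Zorland, 1,492 kg, €194,347.92):
Base rate for 2287.62.56 is 18.5%.
2287.62.56 has an FTA preferential rate, but origin Zorland is not Fenland; base rate stands.
Duty = €194,347.92 × 18.5% = €35,954.37.
Line 2 (7842.81.12, Junica, 3,062 pairs, €758,028.72):
Base rate for 7842.81.12 is 16.5%.
Duty = €758,028.72 × 16.5% = €125,074.74.
Line 3 (7770.14.70, Zorland, 3,169 units, €229,087.01):
Base rate for 7770.14.70 is €2.87/unit.
7770.14.70 has an FTA preferential rate, but origin Zorland is not Fenland; base rate stands.
Additional duty on 7770.14.70 from Zorland: +33.6% ad valorem. Applied ad valorem rate = 33.6%.
Duty = €229,087.01 × 33.6% + 3,169 × €2.87 = €86,068.27.
Total = €35,954.37 + €125,074.74 + €86,068.27 = €247,097.38.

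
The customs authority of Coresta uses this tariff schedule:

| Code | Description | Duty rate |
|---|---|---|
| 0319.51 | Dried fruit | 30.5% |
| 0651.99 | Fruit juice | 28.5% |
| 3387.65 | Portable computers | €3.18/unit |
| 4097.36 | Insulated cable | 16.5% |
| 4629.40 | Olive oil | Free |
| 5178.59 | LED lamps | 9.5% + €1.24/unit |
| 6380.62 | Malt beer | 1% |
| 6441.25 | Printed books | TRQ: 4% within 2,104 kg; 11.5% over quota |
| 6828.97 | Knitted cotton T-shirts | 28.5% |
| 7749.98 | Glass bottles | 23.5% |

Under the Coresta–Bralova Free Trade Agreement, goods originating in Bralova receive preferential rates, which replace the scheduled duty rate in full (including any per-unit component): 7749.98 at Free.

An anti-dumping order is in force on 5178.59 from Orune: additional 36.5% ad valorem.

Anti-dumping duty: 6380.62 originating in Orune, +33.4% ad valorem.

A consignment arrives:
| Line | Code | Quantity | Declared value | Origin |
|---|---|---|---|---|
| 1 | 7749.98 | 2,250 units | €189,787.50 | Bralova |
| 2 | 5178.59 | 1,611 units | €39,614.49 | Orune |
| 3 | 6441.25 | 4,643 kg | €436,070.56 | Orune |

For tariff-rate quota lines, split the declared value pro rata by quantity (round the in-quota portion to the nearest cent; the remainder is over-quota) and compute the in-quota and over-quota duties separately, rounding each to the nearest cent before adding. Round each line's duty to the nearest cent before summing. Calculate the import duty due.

Line 1 (7749.98, Bralova, 2,250 units, €189,787.50):
Base rate for 7749.98 is 23.5%.
Origin Bralova qualifies under the Coresta–Bralova agreement and 7749.98 is covered: preferential rate Free applies instead.
Duty = €189,787.50 × 0% = €0.00.
Line 2 (5178.59, Orune, 1,611 units, €39,614.49):
Base rate for 5178.59 is 9.5% + €1.24/unit.
Additional duty on 5178.59 from Orune: +36.5%. Applied ad valorem rate: 9.5% + 36.5% = 46%.
Duty = €39,614.49 × 46% + 1,611 × €1.24 = €20,220.31.
Line 3 (6441.25, Orune, 4,643 kg, €436,070.56):
Code 6441.25 is under a tariff-rate quota (threshold 2,104 kg). In-quota: 2,104 kg at 4%; over-quota: 2,539 kg at 11.5%.
Pro-rata value split: in-quota = €436,070.56 × 2,104/4,643 = €197,607.68; over-quota = €436,070.56 − €197,607.68 = €238,462.88.
In-quota duty = €197,607.68 × 4% = €7,904.31. Over-quota duty = €238,462.88 × 11.5% = €27,423.23.
Line duty = €7,904.31 + €27,423.23 = €35,327.54.
Total = €0.00 + €20,220.31 + €35,327.54 = €55,547.85.

€55,547.85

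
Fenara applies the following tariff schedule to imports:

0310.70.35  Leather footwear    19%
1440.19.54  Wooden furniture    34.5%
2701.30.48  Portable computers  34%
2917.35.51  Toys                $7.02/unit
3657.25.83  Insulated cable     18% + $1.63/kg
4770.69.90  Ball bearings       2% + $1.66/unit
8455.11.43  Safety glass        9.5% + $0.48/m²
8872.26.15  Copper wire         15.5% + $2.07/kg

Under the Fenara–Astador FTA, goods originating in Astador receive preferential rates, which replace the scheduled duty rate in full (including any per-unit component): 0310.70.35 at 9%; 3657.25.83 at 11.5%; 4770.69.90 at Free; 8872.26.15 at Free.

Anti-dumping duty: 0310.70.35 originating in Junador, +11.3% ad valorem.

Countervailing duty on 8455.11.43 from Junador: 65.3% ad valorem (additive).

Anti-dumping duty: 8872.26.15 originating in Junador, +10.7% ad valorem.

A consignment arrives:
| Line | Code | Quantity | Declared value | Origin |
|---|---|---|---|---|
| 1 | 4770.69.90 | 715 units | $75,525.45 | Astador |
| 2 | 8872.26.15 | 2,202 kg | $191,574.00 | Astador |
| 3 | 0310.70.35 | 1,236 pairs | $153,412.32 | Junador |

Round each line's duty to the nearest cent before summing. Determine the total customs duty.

$46,483.93

Line 1 (4770.69.90, Astador, 715 units, $75,525.45):
Base rate for 4770.69.90 is 2% + $1.66/unit.
Origin Astador qualifies under the Fenara–Astador agreement and 4770.69.90 is covered: preferential rate Free applies instead.
Duty = $75,525.45 × 0% = $0.00.
Line 2 (8872.26.15, Astador, 2,202 kg, $191,574.00):
Base rate for 8872.26.15 is 15.5% + $2.07/kg.
Origin Astador qualifies under the Fenara–Astador agreement and 8872.26.15 is covered: preferential rate Free applies instead.
The additional-duty order on 8872.26.15 targets Junador, not Astador; it does not apply.
Duty = $191,574.00 × 0% = $0.00.
Line 3 (0310.70.35, Junador, 1,236 pairs, $153,412.32):
Base rate for 0310.70.35 is 19%.
0310.70.35 has an FTA preferential rate, but origin Junador is not Astador; base rate stands.
Additional duty on 0310.70.35 from Junador: +11.3%. Applied ad valorem rate: 19% + 11.3% = 30.3%.
Duty = $153,412.32 × 30.3% = $46,483.93.
Total = $0.00 + $0.00 + $46,483.93 = $46,483.93.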